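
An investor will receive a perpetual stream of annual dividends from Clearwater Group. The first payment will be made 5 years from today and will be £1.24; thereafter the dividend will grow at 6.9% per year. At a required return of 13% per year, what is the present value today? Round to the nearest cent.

£12.47

Value at end of year 4: C₁ / (r − g) = £1.24 / (0.13 − 0.069) = £20.3279
Discount to today: PV = £20.3279 / (1 + 0.13)^4 = £20.3279 / 1.630474 = £12.47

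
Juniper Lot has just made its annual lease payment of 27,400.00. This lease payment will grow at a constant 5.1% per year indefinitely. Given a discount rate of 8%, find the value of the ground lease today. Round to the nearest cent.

993013.79

D₁ = D₀ × (1 + g) = 27,400.00 × 1.051 = 28,797.4000
Growing perpetuity: P = D₁ / (r − g) = 28,797.4000 / (0.08 − 0.051) = 993,013.79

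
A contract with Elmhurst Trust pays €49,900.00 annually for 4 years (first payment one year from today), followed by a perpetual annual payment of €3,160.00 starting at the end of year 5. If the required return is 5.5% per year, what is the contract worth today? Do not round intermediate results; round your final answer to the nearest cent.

PV of 4-year annuity: €49,900.00 × [1 − (1+0.055)^−4] / 0.055 = 174906.99108
Perpetuity value at year 4: €3,160.00 / 0.055 = 57454.54545
PV of perpetuity: 57454.54545 / (1+0.055)^4 = 46378.27107
Total PV = 174906.99108 + 46378.27107 = 221285.26215

€221285.26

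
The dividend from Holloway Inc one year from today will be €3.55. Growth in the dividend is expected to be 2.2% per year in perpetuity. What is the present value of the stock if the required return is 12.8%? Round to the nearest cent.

Growing perpetuity: P = D₁ / (r − g) = €3.5500 / (0.128 − 0.022) = €33.49

€33.49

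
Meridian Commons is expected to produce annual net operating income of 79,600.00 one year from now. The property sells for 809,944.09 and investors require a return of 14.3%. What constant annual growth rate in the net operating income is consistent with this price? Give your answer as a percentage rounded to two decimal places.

4.47%

P = D₁/(r−g) ⇒ g = r − D₁/P = 0.143 − 79,600.00/809,944.09 = 0.044722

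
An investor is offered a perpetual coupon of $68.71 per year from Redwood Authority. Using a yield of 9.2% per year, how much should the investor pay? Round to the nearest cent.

Level perpetuity: PV = C / r = $68.71 / 0.092 = $746.85

$746.85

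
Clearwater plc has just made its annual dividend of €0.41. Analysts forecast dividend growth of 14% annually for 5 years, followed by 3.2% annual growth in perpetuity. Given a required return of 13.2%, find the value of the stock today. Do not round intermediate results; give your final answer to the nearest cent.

D_1 = 0.46740
D_2 = 0.53284
D_3 = 0.60743
D_4 = 0.69247
D_5 = 0.78942
Terminal value at year 5: TV = D_5×(1+g_2)/(r−g_2) = 0.81468/0.1 = 8.14681
P_0 = D_1/(1+r)^1 + D_2/(1+r)^2 + D_3/(1+r)^3 + D_4/(1+r)^4 + D_5/(1+r)^5 + TV/(1+r)^5
    = 0.41290 + 0.41582 + 0.41875 + 0.42171 + 0.42469 + 4.38284 = 6.47672

€6.48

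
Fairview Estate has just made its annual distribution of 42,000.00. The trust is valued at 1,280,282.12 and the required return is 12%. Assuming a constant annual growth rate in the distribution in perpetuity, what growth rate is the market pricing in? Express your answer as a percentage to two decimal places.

8.44%

P = D₀(1+g)/(r−g) ⇒ P(r−g) = D₀(1+g) ⇒ g(P+D₀) = P·r − D₀
g = (P·r − D₀)/(P + D₀) = (1,280,282.12×0.12 − 42,000.00) / (1,280,282.12 + 42,000.00) = 0.084425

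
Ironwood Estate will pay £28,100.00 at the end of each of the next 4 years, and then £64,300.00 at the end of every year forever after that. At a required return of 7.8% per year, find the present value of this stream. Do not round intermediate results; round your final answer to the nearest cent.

£703924.27

PV of 4-year annuity: £28,100.00 × [1 − (1+0.078)^−4] / 0.078 = 93486.60373
Perpetuity value at year 4: £64,300.00 / 0.078 = 824358.97436
PV of perpetuity: 824358.97436 / (1+0.078)^4 = 610437.67116
Total PV = 93486.60373 + 610437.67116 = 703924.27489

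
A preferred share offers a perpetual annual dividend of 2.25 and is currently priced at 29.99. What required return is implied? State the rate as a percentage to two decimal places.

7.50%

P = C/r ⇒ r = C/P = 2.25/29.99 = 0.075025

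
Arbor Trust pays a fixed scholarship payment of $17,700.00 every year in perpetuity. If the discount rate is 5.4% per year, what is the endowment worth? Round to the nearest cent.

$327777.78

Level perpetuity: PV = C / r = $17,700.00 / 0.054 = $327,777.78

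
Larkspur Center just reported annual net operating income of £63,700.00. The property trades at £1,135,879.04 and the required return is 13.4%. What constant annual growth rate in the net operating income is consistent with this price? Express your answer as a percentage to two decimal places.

7.38%

P = D₀(1+g)/(r−g) ⇒ P(r−g) = D₀(1+g) ⇒ g(P+D₀) = P·r − D₀
g = (P·r − D₀)/(P + D₀) = (£1,135,879.04×0.134 − £63,700.00) / (£1,135,879.04 + £63,700.00) = 0.073782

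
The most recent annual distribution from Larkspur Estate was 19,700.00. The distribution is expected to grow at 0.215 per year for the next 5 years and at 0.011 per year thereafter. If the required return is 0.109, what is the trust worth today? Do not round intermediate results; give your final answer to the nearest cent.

451397.62

D_1 = 23935.50000
D_2 = 29081.63250
D_3 = 35334.18349
D_4 = 42931.03294
D_5 = 52161.20502
Terminal value at year 5: TV = D_5×(1+g_2)/(r−g_2) = 52734.97827/0.098 = 538112.02320
P_0 = D_1/(1+r)^1 + D_2/(1+r)^2 + D_3/(1+r)^3 + D_4/(1+r)^4 + D_5/(1+r)^5 + TV/(1+r)^5
    = 21582.95762 + 23645.89135 + 25906.00360 + 28382.14100 + 31094.95159 + 320785.67410 = 451397.61927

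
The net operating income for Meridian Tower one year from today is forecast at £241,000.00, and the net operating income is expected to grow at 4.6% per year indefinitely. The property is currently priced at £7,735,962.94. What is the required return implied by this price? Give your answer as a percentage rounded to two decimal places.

P = D₁/(r − g) ⇒ r = D₁/P + g = £241,000.0000/£7,735,962.94 + 0.046 = 0.031153 + 0.046 = 0.077153

7.72%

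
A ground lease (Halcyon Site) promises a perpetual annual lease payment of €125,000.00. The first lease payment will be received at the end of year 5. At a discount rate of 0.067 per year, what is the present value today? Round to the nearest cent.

Value at end of year 4: C / r = €125,000.00 / 0.067 = €1,865,671.6418
Discount to today: PV = €1,865,671.6418 / (1 + 0.067)^4 = €1,865,671.6418 / 1.296157 = €1,439,386.86

€1439386.86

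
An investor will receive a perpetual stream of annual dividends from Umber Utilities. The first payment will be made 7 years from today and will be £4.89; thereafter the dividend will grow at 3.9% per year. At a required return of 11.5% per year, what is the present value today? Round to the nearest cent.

Value at end of year 6: C₁ / (r − g) = £4.89 / (0.115 − 0.039) = £64.3421
Discount to today: PV = £64.3421 / (1 + 0.115)^6 = £64.3421 / 1.921539 = £33.48

£33.48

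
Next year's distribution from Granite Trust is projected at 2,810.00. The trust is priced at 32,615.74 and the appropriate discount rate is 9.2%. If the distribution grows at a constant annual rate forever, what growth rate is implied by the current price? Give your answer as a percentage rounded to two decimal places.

0.58%

P = D₁/(r−g) ⇒ g = r − D₁/P = 0.092 − 2,810.00/32,615.74 = 0.005845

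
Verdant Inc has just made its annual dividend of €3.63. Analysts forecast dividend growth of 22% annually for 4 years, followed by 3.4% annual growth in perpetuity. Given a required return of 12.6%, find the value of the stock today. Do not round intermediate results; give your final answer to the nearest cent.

€74.04

D_1 = 4.42860
D_2 = 5.40289
D_3 = 6.59153
D_4 = 8.04166
Terminal value at year 4: TV = D_4×(1+g_2)/(r−g_2) = 8.31508/0.092 = 90.38132
P_0 = D_1/(1+r)^1 + D_2/(1+r)^2 + D_3/(1+r)^3 + D_4/(1+r)^4 + TV/(1+r)^4
    = 3.93304 + 4.26137 + 4.61712 + 5.00256 + 56.22443 = 74.03852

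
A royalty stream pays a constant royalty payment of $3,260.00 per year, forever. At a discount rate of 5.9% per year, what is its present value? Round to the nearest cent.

Level perpetuity: PV = C / r = $3,260.00 / 0.059 = $55,254.24

$55254.24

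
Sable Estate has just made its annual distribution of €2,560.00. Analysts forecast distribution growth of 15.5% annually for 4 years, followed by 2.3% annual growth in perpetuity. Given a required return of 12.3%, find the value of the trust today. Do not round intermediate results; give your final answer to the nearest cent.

€40294.40

D_1 = 2956.80000
D_2 = 3415.10400
D_3 = 3944.44512
D_4 = 4555.83411
Terminal value at year 4: TV = D_4×(1+g_2)/(r−g_2) = 4660.61830/0.1 = 46606.18298
P_0 = D_1/(1+r)^1 + D_2/(1+r)^2 + D_3/(1+r)^3 + D_4/(1+r)^4 + TV/(1+r)^4
    = 2632.94746 + 2707.97357 + 2785.13755 + 2864.50033 + 29303.83841 = 40294.39733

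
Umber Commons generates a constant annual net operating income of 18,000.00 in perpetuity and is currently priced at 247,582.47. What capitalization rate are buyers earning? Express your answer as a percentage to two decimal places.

P = C/r ⇒ r = C/P = 18,000.00/247,582.47 = 0.072703

7.27%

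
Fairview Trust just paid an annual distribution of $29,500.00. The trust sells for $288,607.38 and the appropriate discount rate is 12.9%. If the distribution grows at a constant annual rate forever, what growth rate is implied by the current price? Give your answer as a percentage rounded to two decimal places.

2.43%

P = D₀(1+g)/(r−g) ⇒ P(r−g) = D₀(1+g) ⇒ g(P+D₀) = P·r − D₀
g = (P·r − D₀)/(P + D₀) = ($288,607.38×0.129 − $29,500.00) / ($288,607.38 + $29,500.00) = 0.024301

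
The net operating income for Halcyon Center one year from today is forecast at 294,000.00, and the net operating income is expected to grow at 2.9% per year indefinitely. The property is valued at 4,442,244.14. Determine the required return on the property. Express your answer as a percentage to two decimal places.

P = D₁/(r − g) ⇒ r = D₁/P + g = 294,000.0000/4,442,244.14 + 0.029 = 0.066183 + 0.029 = 0.095183

9.52%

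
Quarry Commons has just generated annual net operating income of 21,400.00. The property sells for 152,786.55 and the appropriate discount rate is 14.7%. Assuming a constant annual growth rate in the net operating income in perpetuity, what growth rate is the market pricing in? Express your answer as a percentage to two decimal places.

0.61%

P = D₀(1+g)/(r−g) ⇒ P(r−g) = D₀(1+g) ⇒ g(P+D₀) = P·r − D₀
g = (P·r − D₀)/(P + D₀) = (152,786.55×0.147 − 21,400.00) / (152,786.55 + 21,400.00) = 0.006083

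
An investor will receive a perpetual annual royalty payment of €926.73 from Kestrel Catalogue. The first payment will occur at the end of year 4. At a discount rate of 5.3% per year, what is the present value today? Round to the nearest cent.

€14975.88

Value at end of year 3: C / r = €926.73 / 0.053 = €17,485.4717
Discount to today: PV = €17,485.4717 / (1 + 0.053)^3 = €17,485.4717 / 1.167576 = €14,975.88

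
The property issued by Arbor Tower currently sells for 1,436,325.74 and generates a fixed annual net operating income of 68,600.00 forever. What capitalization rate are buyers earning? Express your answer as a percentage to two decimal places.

P = C/r ⇒ r = C/P = 68,600.00/1,436,325.74 = 0.047761

4.78%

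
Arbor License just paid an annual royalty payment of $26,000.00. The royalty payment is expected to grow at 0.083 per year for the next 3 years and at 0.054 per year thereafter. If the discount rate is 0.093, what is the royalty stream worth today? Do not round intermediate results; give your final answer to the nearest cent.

D_1 = 28158.00000
D_2 = 30495.11400
D_3 = 33026.20846
Terminal value at year 3: TV = D_3×(1+g_2)/(r−g_2) = 34809.62372/0.039 = 892554.45433
P_0 = D_1/(1+r)^1 + D_2/(1+r)^2 + D_3/(1+r)^3 + TV/(1+r)^3
    = 25762.12260 + 25526.42157 + 25292.87700 + 683556.21424 = 760137.63541

$760137.64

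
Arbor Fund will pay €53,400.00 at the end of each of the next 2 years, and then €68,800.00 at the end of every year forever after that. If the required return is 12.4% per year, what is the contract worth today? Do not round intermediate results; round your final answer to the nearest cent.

PV of 2-year annuity: €53,400.00 × [1 − (1+0.124)^−2] / 0.124 = 89776.59857
Perpetuity value at year 2: €68,800.00 / 0.124 = 554838.70968
PV of perpetuity: 554838.70968 / (1+0.124)^2 = 439171.48155
Total PV = 89776.59857 + 439171.48155 = 528948.08013

€528948.08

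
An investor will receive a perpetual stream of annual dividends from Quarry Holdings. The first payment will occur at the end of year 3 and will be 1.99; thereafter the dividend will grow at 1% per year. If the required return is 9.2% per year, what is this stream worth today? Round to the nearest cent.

20.35

Value at end of year 2: C₁ / (r − g) = 1.99 / (0.092 − 0.01) = 24.2683
Discount to today: PV = 24.2683 / (1 + 0.092)^2 = 24.2683 / 1.192464 = 20.35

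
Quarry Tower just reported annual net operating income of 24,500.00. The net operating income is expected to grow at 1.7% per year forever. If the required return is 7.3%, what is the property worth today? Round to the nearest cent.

D₁ = D₀ × (1 + g) = 24,500.00 × 1.017 = 24,916.5000
Growing perpetuity: P = D₁ / (r − g) = 24,916.5000 / (0.073 − 0.017) = 444,937.50

444937.50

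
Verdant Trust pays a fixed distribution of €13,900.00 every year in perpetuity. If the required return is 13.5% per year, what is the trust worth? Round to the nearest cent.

Level perpetuity: PV = C / r = €13,900.00 / 0.135 = €102,962.96

€102962.96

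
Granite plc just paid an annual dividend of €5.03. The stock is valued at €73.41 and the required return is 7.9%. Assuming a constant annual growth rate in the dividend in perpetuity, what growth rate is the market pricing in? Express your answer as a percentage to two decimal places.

0.98%

P = D₀(1+g)/(r−g) ⇒ P(r−g) = D₀(1+g) ⇒ g(P+D₀) = P·r − D₀
g = (P·r − D₀)/(P + D₀) = (€73.41×0.079 − €5.03) / (€73.41 + €5.03) = 0.009809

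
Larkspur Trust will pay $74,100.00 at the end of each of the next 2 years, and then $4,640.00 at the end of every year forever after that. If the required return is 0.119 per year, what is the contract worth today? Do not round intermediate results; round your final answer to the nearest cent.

PV of 2-year annuity: $74,100.00 × [1 − (1+0.119)^−2] / 0.119 = 125397.53275
Perpetuity value at year 2: $4,640.00 / 0.119 = 38991.59664
PV of perpetuity: 38991.59664 / (1+0.119)^2 = 31139.44344
Total PV = 125397.53275 + 31139.44344 = 156536.97619

$156536.98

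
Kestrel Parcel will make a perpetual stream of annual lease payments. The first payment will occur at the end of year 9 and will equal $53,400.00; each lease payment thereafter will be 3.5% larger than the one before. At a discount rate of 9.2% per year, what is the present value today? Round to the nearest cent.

Value at end of year 8: C₁ / (r − g) = $53,400.00 / (0.092 − 0.035) = $936,842.1053
Discount to today: PV = $936,842.1053 / (1 + 0.092)^8 = $936,842.1053 / 2.022000 = $463,324.53

$463324.53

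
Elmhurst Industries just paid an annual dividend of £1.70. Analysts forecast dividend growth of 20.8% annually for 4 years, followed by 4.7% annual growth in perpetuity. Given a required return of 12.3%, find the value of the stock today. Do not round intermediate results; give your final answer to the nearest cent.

D_1 = 2.05360
D_2 = 2.48075
D_3 = 2.99674
D_4 = 3.62007
Terminal value at year 4: TV = D_4×(1+g_2)/(r−g_2) = 3.79021/0.076 = 49.87119
P_0 = D_1/(1+r)^1 + D_2/(1+r)^2 + D_3/(1+r)^3 + D_4/(1+r)^4 + TV/(1+r)^4
    = 1.82867 + 1.96709 + 2.11597 + 2.27613 + 31.35673 = 39.54459

£39.54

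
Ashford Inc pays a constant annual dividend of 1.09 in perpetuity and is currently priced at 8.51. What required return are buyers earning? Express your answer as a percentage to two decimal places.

12.81%

P = C/r ⇒ r = C/P = 1.09/8.51 = 0.128085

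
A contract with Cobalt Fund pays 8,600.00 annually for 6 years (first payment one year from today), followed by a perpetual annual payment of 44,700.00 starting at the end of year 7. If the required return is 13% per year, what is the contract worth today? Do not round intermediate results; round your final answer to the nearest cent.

PV of 6-year annuity: 8,600.00 × [1 − (1+0.13)^−6] / 0.13 = 34378.92819
Perpetuity value at year 6: 44,700.00 / 0.13 = 343846.15385
PV of perpetuity: 343846.15385 / (1+0.13)^6 = 165155.67828
Total PV = 34378.92819 + 165155.67828 = 199534.60646

199534.61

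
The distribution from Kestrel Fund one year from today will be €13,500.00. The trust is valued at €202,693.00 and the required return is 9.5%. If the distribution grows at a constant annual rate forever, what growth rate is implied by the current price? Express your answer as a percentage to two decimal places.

P = D₁/(r−g) ⇒ g = r − D₁/P = 0.095 − €13,500.00/€202,693.00 = 0.028397

2.84%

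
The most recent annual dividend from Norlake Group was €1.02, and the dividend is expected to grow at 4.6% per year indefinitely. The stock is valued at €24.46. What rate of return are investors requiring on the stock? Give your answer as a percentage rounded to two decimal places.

D₁ = €1.02 × 1.046 = €1.0669
P = D₁/(r − g) ⇒ r = D₁/P + g = €1.0669/€24.46 + 0.046 = 0.043619 + 0.046 = 0.089619

8.96%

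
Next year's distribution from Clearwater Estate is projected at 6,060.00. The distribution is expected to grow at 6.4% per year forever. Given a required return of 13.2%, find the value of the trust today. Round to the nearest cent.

Growing perpetuity: P = D₁ / (r − g) = 6,060.0000 / (0.132 − 0.064) = 89,117.65

89117.65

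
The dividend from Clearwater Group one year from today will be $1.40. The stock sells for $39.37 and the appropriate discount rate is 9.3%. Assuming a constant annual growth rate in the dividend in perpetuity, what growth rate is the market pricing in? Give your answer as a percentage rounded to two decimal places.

5.74%

P = D₁/(r−g) ⇒ g = r − D₁/P = 0.093 − $1.40/$39.37 = 0.057440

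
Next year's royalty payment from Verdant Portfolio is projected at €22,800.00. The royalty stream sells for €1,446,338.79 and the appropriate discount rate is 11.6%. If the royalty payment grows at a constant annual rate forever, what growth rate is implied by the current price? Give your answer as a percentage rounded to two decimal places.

10.02%

P = D₁/(r−g) ⇒ g = r − D₁/P = 0.116 − €22,800.00/€1,446,338.79 = 0.100236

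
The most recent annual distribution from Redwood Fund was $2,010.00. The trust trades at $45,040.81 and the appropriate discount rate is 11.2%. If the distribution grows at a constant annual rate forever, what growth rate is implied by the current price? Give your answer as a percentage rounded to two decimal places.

6.45%

P = D₀(1+g)/(r−g) ⇒ P(r−g) = D₀(1+g) ⇒ g(P+D₀) = P·r − D₀
g = (P·r − D₀)/(P + D₀) = ($45,040.81×0.112 − $2,010.00) / ($45,040.81 + $2,010.00) = 0.064496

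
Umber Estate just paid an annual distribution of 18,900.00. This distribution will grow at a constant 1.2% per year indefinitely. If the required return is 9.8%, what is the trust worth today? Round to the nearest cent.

222404.65

D₁ = D₀ × (1 + g) = 18,900.00 × 1.012 = 19,126.8000
Growing perpetuity: P = D₁ / (r − g) = 19,126.8000 / (0.098 − 0.012) = 222,404.65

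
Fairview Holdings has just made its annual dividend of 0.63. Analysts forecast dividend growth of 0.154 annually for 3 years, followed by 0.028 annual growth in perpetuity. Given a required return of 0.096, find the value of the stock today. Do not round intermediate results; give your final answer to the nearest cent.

D_1 = 0.72702
D_2 = 0.83898
D_3 = 0.96818
Terminal value at year 3: TV = D_3×(1+g_2)/(r−g_2) = 0.99529/0.068 = 14.63667
P_0 = D_1/(1+r)^1 + D_2/(1+r)^2 + D_3/(1+r)^3 + TV/(1+r)^3
    = 0.66334 + 0.69844 + 0.73540 + 11.11759 = 13.21477

13.21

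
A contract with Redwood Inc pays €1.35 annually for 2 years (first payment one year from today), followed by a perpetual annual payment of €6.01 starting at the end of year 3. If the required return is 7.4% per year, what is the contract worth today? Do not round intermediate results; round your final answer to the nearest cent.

€72.84

PV of 2-year annuity: €1.35 × [1 − (1+0.074)^−2] / 0.074 = 2.42736
Perpetuity value at year 2: €6.01 / 0.074 = 81.21622
PV of perpetuity: 81.21622 / (1+0.074)^2 = 70.40997
Total PV = 2.42736 + 70.40997 = 72.83733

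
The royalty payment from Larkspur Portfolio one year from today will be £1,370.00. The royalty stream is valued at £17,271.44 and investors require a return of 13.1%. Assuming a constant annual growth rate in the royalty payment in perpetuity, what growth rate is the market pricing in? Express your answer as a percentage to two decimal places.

5.17%

P = D₁/(r−g) ⇒ g = r − D₁/P = 0.131 − £1,370.00/£17,271.44 = 0.051678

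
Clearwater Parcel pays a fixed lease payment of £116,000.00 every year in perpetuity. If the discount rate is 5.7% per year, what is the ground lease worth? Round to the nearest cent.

£2035087.72

Level perpetuity: PV = C / r = £116,000.00 / 0.057 = £2,035,087.72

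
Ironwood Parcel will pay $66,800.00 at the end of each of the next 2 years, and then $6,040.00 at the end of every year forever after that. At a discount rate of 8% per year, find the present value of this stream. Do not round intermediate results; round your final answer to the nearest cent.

$183851.17

PV of 2-year annuity: $66,800.00 × [1 − (1+0.08)^−2] / 0.08 = 119122.08505
Perpetuity value at year 2: $6,040.00 / 0.08 = 75500.00000
PV of perpetuity: 75500.00000 / (1+0.08)^2 = 64729.08093
Total PV = 119122.08505 + 64729.08093 = 183851.16598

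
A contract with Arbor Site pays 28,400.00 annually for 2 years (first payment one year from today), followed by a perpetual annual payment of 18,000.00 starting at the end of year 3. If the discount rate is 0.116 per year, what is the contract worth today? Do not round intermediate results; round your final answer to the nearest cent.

PV of 2-year annuity: 28,400.00 × [1 − (1+0.116)^−2] / 0.116 = 48250.92175
Perpetuity value at year 2: 18,000.00 / 0.116 = 155172.41379
PV of perpetuity: 155172.41379 / (1+0.116)^2 = 124590.84367
Total PV = 48250.92175 + 124590.84367 = 172841.76542

172841.77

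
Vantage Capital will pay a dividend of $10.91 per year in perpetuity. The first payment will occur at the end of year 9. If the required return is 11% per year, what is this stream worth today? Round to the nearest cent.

Value at end of year 8: C / r = $10.91 / 0.11 = $99.1818
Discount to today: PV = $99.1818 / (1 + 0.11)^8 = $99.1818 / 2.304538 = $43.04

$43.04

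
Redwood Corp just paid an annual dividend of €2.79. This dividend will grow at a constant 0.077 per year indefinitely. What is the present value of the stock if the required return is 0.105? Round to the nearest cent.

D₁ = D₀ × (1 + g) = €2.79 × 1.077 = €3.0048
Growing perpetuity: P = D₁ / (r − g) = €3.0048 / (0.105 − 0.077) = €107.32

€107.32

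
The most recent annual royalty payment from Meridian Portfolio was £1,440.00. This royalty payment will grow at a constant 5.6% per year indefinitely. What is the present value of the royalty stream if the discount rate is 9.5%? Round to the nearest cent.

D₁ = D₀ × (1 + g) = £1,440.00 × 1.056 = £1,520.6400
Growing perpetuity: P = D₁ / (r − g) = £1,520.6400 / (0.095 − 0.056) = £38,990.77

£38990.77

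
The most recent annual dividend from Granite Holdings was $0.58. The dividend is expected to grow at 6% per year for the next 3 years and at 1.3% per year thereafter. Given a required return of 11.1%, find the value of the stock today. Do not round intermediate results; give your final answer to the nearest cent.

$6.79

D_1 = 0.61480
D_2 = 0.65169
D_3 = 0.69079
Terminal value at year 3: TV = D_3×(1+g_2)/(r−g_2) = 0.69977/0.098 = 7.14051
P_0 = D_1/(1+r)^1 + D_2/(1+r)^2 + D_3/(1+r)^3 + TV/(1+r)^3
    = 0.55338 + 0.52797 + 0.50374 + 5.20699 = 6.79208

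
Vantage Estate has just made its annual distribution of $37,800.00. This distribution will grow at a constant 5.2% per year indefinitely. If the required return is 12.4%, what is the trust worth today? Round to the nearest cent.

$552300.00

D₁ = D₀ × (1 + g) = $37,800.00 × 1.052 = $39,765.6000
Growing perpetuity: P = D₁ / (r − g) = $39,765.6000 / (0.124 − 0.052) = $552,300.00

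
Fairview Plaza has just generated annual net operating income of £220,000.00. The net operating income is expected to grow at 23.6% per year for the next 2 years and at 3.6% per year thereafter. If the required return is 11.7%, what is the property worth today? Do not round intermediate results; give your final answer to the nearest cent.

D_1 = 271920.00000
D_2 = 336093.12000
Terminal value at year 2: TV = D_2×(1+g_2)/(r−g_2) = 348192.47232/0.081 = 4298672.49778
P_0 = D_1/(1+r)^1 + D_2/(1+r)^2 + TV/(1+r)^2
    = 243437.77977 + 269372.51190 + 3445307.68307 = 3958117.97473

£3958117.97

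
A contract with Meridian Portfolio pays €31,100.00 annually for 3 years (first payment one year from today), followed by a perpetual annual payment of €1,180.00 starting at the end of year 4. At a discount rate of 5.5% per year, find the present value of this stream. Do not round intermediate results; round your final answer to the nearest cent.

PV of 3-year annuity: €31,100.00 × [1 − (1+0.055)^−3] / 0.055 = 83905.72807
Perpetuity value at year 3: €1,180.00 / 0.055 = 21454.54545
PV of perpetuity: 21454.54545 / (1+0.055)^3 = 18270.98407
Total PV = 83905.72807 + 18270.98407 = 102176.71214

€102176.71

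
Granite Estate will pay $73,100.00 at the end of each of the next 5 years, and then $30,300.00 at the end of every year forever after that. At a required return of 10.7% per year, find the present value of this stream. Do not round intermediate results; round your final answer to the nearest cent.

$442563.02

PV of 5-year annuity: $73,100.00 × [1 − (1+0.107)^−5] / 0.107 = 272221.40989
Perpetuity value at year 5: $30,300.00 / 0.107 = 283177.57009
PV of perpetuity: 283177.57009 / (1+0.107)^5 = 170341.60950
Total PV = 272221.40989 + 170341.60950 = 442563.01938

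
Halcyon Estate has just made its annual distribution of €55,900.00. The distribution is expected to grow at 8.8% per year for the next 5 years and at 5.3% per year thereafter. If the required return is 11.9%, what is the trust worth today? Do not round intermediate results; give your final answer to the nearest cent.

D_1 = 60819.20000
D_2 = 66171.28960
D_3 = 71994.36308
D_4 = 78329.86704
D_5 = 85222.89534
Terminal value at year 5: TV = D_5×(1+g_2)/(r−g_2) = 89739.70879/0.066 = 1359692.55740
P_0 = D_1/(1+r)^1 + D_2/(1+r)^2 + D_3/(1+r)^3 + D_4/(1+r)^4 + D_5/(1+r)^5 + TV/(1+r)^5
    = 54351.38517 + 52845.67208 + 51381.67223 + 49958.23001 + 48574.22186 + 774979.63050 = 1032090.81185

€1032090.81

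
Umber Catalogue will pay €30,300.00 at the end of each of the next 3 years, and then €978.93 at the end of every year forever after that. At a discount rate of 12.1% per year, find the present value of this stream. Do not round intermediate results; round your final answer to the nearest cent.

PV of 3-year annuity: €30,300.00 × [1 − (1+0.121)^−3] / 0.121 = 72650.61223
Perpetuity value at year 3: €978.93 / 0.121 = 8090.33058
PV of perpetuity: 8090.33058 / (1+0.121)^3 = 5743.14035
Total PV = 72650.61223 + 5743.14035 = 78393.75258

€78393.75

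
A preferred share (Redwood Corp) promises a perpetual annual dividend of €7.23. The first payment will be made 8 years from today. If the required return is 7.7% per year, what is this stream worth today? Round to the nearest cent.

Value at end of year 7: C / r = €7.23 / 0.077 = €93.8961
Discount to today: PV = €93.8961 / (1 + 0.077)^7 = €93.8961 / 1.680776 = €55.86

€55.86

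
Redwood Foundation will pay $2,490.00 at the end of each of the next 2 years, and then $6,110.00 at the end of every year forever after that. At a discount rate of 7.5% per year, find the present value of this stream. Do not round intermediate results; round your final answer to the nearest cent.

$74966.72

PV of 2-year annuity: $2,490.00 × [1 − (1+0.075)^−2] / 0.075 = 4470.95727
Perpetuity value at year 2: $6,110.00 / 0.075 = 81466.66667
PV of perpetuity: 81466.66667 / (1+0.075)^2 = 70495.76348
Total PV = 4470.95727 + 70495.76348 = 74966.72075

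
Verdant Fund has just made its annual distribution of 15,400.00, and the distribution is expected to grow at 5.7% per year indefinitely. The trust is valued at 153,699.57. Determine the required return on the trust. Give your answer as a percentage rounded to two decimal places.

D₁ = 15,400.00 × 1.057 = 16,277.8000
P = D₁/(r − g) ⇒ r = D₁/P + g = 16,277.8000/153,699.57 + 0.057 = 0.105907 + 0.057 = 0.162907

16.29%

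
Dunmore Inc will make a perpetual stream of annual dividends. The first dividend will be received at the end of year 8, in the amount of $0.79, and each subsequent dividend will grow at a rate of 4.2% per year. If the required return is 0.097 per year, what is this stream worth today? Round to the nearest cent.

$7.51

Value at end of year 7: C₁ / (r − g) = $0.79 / (0.097 − 0.042) = $14.3636
Discount to today: PV = $14.3636 / (1 + 0.097)^7 = $14.3636 / 1.911817 = $7.51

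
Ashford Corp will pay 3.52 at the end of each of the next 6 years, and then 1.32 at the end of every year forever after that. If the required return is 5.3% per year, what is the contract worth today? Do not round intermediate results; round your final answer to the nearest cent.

35.97

PV of 6-year annuity: 3.52 × [1 − (1+0.053)^−6] / 0.053 = 17.69630
Perpetuity value at year 6: 1.32 / 0.053 = 24.90566
PV of perpetuity: 24.90566 / (1+0.053)^6 = 18.26955
Total PV = 17.69630 + 18.26955 = 35.96585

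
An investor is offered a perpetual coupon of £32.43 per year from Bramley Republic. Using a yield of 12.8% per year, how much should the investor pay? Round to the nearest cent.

£253.36

Level perpetuity: PV = C / r = £32.43 / 0.128 = £253.36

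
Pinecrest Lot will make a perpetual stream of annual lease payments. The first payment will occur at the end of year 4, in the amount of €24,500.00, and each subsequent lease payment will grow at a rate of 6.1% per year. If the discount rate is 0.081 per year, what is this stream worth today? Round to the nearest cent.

€969748.26

Value at end of year 3: C₁ / (r − g) = €24,500.00 / (0.081 − 0.061) = €1,225,000.0000
Discount to today: PV = €1,225,000.0000 / (1 + 0.081)^3 = €1,225,000.0000 / 1.263214 = €969,748.26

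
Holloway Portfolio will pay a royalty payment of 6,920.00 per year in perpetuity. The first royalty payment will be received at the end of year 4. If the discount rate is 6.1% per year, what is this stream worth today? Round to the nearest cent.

94979.55

Value at end of year 3: C / r = 6,920.00 / 0.061 = 113,442.6230
Discount to today: PV = 113,442.6230 / (1 + 0.061)^3 = 113,442.6230 / 1.194390 = 94,979.55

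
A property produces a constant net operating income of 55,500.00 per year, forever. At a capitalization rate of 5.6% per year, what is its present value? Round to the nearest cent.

991071.43

Level perpetuity: PV = C / r = 55,500.00 / 0.056 = 991,071.43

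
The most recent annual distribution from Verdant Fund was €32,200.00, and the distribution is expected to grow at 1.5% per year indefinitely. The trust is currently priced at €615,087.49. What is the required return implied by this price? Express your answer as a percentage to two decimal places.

D₁ = €32,200.00 × 1.015 = €32,683.0000
P = D₁/(r − g) ⇒ r = D₁/P + g = €32,683.0000/€615,087.49 + 0.015 = 0.053136 + 0.015 = 0.068136

6.81%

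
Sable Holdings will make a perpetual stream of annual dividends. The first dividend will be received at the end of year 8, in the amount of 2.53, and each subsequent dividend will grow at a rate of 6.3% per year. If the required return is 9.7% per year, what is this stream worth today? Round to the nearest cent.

38.92

Value at end of year 7: C₁ / (r − g) = 2.53 / (0.097 − 0.063) = 74.4118
Discount to today: PV = 74.4118 / (1 + 0.097)^7 = 74.4118 / 1.911817 = 38.92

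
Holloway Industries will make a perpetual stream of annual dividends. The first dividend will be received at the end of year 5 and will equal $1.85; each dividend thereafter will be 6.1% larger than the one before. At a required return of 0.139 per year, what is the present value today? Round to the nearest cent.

Value at end of year 4: C₁ / (r − g) = $1.85 / (0.139 − 0.061) = $23.7179
Discount to today: PV = $23.7179 / (1 + 0.139)^4 = $23.7179 / 1.683042 = $14.09

$14.09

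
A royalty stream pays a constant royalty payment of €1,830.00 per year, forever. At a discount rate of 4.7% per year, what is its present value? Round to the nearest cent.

Level perpetuity: PV = C / r = €1,830.00 / 0.047 = €38,936.17

€38936.17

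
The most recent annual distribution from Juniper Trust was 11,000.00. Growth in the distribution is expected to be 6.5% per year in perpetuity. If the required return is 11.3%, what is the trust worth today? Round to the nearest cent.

D₁ = D₀ × (1 + g) = 11,000.00 × 1.065 = 11,715.0000
Growing perpetuity: P = D₁ / (r − g) = 11,715.0000 / (0.113 − 0.065) = 244,062.50

244062.50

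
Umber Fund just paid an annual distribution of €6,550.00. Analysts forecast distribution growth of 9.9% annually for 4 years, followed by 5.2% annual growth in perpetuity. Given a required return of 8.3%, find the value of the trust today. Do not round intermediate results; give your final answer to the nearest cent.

€262888.98

D_1 = 7198.45000
D_2 = 7911.09655
D_3 = 8694.29511
D_4 = 9555.03032
Terminal value at year 4: TV = D_4×(1+g_2)/(r−g_2) = 10051.89190/0.031 = 324254.57745
P_0 = D_1/(1+r)^1 + D_2/(1+r)^2 + D_3/(1+r)^3 + D_4/(1+r)^4 + TV/(1+r)^4
    = 6646.76824 + 6744.96611 + 6844.61473 + 6945.73554 + 235706.89624 = 262888.98085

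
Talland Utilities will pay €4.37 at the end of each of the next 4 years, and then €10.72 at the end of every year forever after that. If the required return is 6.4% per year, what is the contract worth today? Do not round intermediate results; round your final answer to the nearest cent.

€145.70

PV of 4-year annuity: €4.37 × [1 − (1+0.064)^−4] / 0.064 = 15.00484
Perpetuity value at year 4: €10.72 / 0.064 = 167.50000
PV of perpetuity: 167.50000 / (1+0.064)^4 = 130.69179
Total PV = 15.00484 + 130.69179 = 145.69663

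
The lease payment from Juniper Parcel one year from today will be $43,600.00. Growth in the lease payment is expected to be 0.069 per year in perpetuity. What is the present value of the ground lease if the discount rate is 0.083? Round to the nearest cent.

Growing perpetuity: P = D₁ / (r − g) = $43,600.0000 / (0.083 − 0.069) = $3,114,285.71

$3114285.71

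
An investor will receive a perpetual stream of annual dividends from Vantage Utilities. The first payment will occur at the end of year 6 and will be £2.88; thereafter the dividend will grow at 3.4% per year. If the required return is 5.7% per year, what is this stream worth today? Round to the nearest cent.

£94.91

Value at end of year 5: C₁ / (r − g) = £2.88 / (0.057 − 0.034) = £125.2174
Discount to today: PV = £125.2174 / (1 + 0.057)^5 = £125.2174 / 1.319395 = £94.91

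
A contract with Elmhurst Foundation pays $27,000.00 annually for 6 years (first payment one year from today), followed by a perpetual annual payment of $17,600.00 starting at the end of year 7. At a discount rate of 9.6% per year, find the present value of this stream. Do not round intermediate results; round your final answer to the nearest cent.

$224757.17

PV of 6-year annuity: $27,000.00 × [1 − (1+0.096)^−6] / 0.096 = 118983.37391
Perpetuity value at year 6: $17,600.00 / 0.096 = 183333.33333
PV of perpetuity: 183333.33333 / (1+0.096)^6 = 105773.80071
Total PV = 118983.37391 + 105773.80071 = 224757.17462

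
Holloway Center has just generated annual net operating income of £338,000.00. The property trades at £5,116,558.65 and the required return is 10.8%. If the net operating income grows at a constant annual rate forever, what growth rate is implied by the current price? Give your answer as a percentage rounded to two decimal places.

P = D₀(1+g)/(r−g) ⇒ P(r−g) = D₀(1+g) ⇒ g(P+D₀) = P·r − D₀
g = (P·r − D₀)/(P + D₀) = (£5,116,558.65×0.108 − £338,000.00) / (£5,116,558.65 + £338,000.00) = 0.039341

3.93%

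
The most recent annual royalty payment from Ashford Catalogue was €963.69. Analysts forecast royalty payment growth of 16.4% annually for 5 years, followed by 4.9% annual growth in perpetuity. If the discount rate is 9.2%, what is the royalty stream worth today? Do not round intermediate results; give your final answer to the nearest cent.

€38211.22

D_1 = 1121.73516
D_2 = 1305.69973
D_3 = 1519.83448
D_4 = 1769.08734
D_5 = 2059.21766
Terminal value at year 5: TV = D_5×(1+g_2)/(r−g_2) = 2160.11932/0.043 = 50235.33313
P_0 = D_1/(1+r)^1 + D_2/(1+r)^2 + D_3/(1+r)^3 + D_4/(1+r)^4 + D_5/(1+r)^5 + TV/(1+r)^5
    = 1027.23000 + 1094.95945 + 1167.15458 + 1244.10983 + 1326.13905 + 32351.62462 = 38211.21752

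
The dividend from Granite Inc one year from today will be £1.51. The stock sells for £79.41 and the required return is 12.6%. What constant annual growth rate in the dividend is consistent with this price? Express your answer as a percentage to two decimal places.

10.70%

P = D₁/(r−g) ⇒ g = r − D₁/P = 0.126 − £1.51/£79.41 = 0.106985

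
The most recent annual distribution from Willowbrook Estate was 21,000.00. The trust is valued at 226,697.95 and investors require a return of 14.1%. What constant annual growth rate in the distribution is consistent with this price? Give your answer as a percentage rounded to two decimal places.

4.43%

P = D₀(1+g)/(r−g) ⇒ P(r−g) = D₀(1+g) ⇒ g(P+D₀) = P·r − D₀
g = (P·r − D₀)/(P + D₀) = (226,697.95×0.141 − 21,000.00) / (226,697.95 + 21,000.00) = 0.044265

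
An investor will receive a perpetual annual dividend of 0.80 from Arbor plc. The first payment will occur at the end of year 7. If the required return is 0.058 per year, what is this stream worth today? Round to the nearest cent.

Value at end of year 6: C / r = 0.80 / 0.058 = 13.7931
Discount to today: PV = 13.7931 / (1 + 0.058)^6 = 13.7931 / 1.402536 = 9.83

9.83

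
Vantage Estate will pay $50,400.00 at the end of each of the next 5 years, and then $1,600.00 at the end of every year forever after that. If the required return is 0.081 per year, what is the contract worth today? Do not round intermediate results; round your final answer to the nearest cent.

PV of 5-year annuity: $50,400.00 × [1 − (1+0.081)^−5] / 0.081 = 200703.32652
Perpetuity value at year 5: $1,600.00 / 0.081 = 19753.08642
PV of perpetuity: 19753.08642 / (1+0.081)^5 = 13381.55224
Total PV = 200703.32652 + 13381.55224 = 214084.87876

$214084.88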